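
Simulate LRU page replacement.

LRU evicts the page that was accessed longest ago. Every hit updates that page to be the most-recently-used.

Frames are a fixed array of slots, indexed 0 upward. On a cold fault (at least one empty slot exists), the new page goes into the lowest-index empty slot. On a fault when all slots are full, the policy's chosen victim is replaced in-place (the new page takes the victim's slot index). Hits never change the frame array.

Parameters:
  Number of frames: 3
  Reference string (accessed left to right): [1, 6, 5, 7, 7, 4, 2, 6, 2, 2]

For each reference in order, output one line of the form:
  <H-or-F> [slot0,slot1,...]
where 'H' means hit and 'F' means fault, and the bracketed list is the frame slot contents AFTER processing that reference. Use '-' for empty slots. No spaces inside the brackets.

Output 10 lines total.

F [1,-,-]
F [1,6,-]
F [1,6,5]
F [7,6,5]
H [7,6,5]
F [7,4,5]
F [7,4,2]
F [6,4,2]
H [6,4,2]
H [6,4,2]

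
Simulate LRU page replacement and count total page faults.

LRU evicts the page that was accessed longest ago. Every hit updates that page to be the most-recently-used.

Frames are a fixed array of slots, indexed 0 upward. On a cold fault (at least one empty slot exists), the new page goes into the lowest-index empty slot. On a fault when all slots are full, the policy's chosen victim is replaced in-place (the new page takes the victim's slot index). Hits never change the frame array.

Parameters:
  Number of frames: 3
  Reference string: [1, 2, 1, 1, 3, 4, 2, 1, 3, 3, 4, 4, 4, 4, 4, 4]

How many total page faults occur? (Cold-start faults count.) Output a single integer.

Step 0: ref 1 → FAULT, frames=[1,-,-]
Step 1: ref 2 → FAULT, frames=[1,2,-]
Step 2: ref 1 → HIT, frames=[1,2,-]
Step 3: ref 1 → HIT, frames=[1,2,-]
Step 4: ref 3 → FAULT, frames=[1,2,3]
Step 5: ref 4 → FAULT (evict 2), frames=[1,4,3]
Step 6: ref 2 → FAULT (evict 1), frames=[2,4,3]
Step 7: ref 1 → FAULT (evict 3), frames=[2,4,1]
Step 8: ref 3 → FAULT (evict 4), frames=[2,3,1]
Step 9: ref 3 → HIT, frames=[2,3,1]
Step 10: ref 4 → FAULT (evict 2), frames=[4,3,1]
Step 11: ref 4 → HIT, frames=[4,3,1]
Step 12: ref 4 → HIT, frames=[4,3,1]
Step 13: ref 4 → HIT, frames=[4,3,1]
Step 14: ref 4 → HIT, frames=[4,3,1]
Step 15: ref 4 → HIT, frames=[4,3,1]
Total faults: 8

Answer: 8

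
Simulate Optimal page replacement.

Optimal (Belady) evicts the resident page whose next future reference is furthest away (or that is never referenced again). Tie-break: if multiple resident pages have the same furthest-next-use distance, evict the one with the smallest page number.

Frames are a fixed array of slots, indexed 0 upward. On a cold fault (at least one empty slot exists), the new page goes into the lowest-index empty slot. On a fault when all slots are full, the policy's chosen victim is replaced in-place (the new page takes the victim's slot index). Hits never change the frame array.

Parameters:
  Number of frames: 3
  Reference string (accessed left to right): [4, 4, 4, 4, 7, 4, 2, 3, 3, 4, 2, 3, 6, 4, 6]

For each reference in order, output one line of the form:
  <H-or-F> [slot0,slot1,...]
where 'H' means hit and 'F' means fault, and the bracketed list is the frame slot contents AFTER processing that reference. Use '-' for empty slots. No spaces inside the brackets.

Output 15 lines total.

F [4,-,-]
H [4,-,-]
H [4,-,-]
H [4,-,-]
F [4,7,-]
H [4,7,-]
F [4,7,2]
F [4,3,2]
H [4,3,2]
H [4,3,2]
H [4,3,2]
H [4,3,2]
F [4,3,6]
H [4,3,6]
H [4,3,6]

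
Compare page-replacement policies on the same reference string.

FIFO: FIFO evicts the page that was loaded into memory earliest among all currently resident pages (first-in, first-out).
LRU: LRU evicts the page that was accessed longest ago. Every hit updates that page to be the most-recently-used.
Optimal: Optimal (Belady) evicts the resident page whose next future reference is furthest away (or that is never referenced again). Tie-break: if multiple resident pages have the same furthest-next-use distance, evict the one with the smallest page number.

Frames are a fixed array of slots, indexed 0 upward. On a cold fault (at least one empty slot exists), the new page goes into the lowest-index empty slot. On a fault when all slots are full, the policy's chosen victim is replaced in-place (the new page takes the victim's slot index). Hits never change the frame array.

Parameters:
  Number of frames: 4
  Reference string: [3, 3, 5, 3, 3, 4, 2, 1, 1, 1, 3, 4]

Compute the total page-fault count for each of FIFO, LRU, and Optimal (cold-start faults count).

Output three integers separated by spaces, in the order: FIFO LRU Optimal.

--- FIFO ---
  step 0: ref 3 -> FAULT, frames=[3,-,-,-] (faults so far: 1)
  step 1: ref 3 -> HIT, frames=[3,-,-,-] (faults so far: 1)
  step 2: ref 5 -> FAULT, frames=[3,5,-,-] (faults so far: 2)
  step 3: ref 3 -> HIT, frames=[3,5,-,-] (faults so far: 2)
  step 4: ref 3 -> HIT, frames=[3,5,-,-] (faults so far: 2)
  step 5: ref 4 -> FAULT, frames=[3,5,4,-] (faults so far: 3)
  step 6: ref 2 -> FAULT, frames=[3,5,4,2] (faults so far: 4)
  step 7: ref 1 -> FAULT, evict 3, frames=[1,5,4,2] (faults so far: 5)
  step 8: ref 1 -> HIT, frames=[1,5,4,2] (faults so far: 5)
  step 9: ref 1 -> HIT, frames=[1,5,4,2] (faults so far: 5)
  step 10: ref 3 -> FAULT, evict 5, frames=[1,3,4,2] (faults so far: 6)
  step 11: ref 4 -> HIT, frames=[1,3,4,2] (faults so far: 6)
  FIFO total faults: 6
--- LRU ---
  step 0: ref 3 -> FAULT, frames=[3,-,-,-] (faults so far: 1)
  step 1: ref 3 -> HIT, frames=[3,-,-,-] (faults so far: 1)
  step 2: ref 5 -> FAULT, frames=[3,5,-,-] (faults so far: 2)
  step 3: ref 3 -> HIT, frames=[3,5,-,-] (faults so far: 2)
  step 4: ref 3 -> HIT, frames=[3,5,-,-] (faults so far: 2)
  step 5: ref 4 -> FAULT, frames=[3,5,4,-] (faults so far: 3)
  step 6: ref 2 -> FAULT, frames=[3,5,4,2] (faults so far: 4)
  step 7: ref 1 -> FAULT, evict 5, frames=[3,1,4,2] (faults so far: 5)
  step 8: ref 1 -> HIT, frames=[3,1,4,2] (faults so far: 5)
  step 9: ref 1 -> HIT, frames=[3,1,4,2] (faults so far: 5)
  step 10: ref 3 -> HIT, frames=[3,1,4,2] (faults so far: 5)
  step 11: ref 4 -> HIT, frames=[3,1,4,2] (faults so far: 5)
  LRU total faults: 5
--- Optimal ---
  step 0: ref 3 -> FAULT, frames=[3,-,-,-] (faults so far: 1)
  step 1: ref 3 -> HIT, frames=[3,-,-,-] (faults so far: 1)
  step 2: ref 5 -> FAULT, frames=[3,5,-,-] (faults so far: 2)
  step 3: ref 3 -> HIT, frames=[3,5,-,-] (faults so far: 2)
  step 4: ref 3 -> HIT, frames=[3,5,-,-] (faults so far: 2)
  step 5: ref 4 -> FAULT, frames=[3,5,4,-] (faults so far: 3)
  step 6: ref 2 -> FAULT, frames=[3,5,4,2] (faults so far: 4)
  step 7: ref 1 -> FAULT, evict 2, frames=[3,5,4,1] (faults so far: 5)
  step 8: ref 1 -> HIT, frames=[3,5,4,1] (faults so far: 5)
  step 9: ref 1 -> HIT, frames=[3,5,4,1] (faults so far: 5)
  step 10: ref 3 -> HIT, frames=[3,5,4,1] (faults so far: 5)
  step 11: ref 4 -> HIT, frames=[3,5,4,1] (faults so far: 5)
  Optimal total faults: 5

Answer: 6 5 5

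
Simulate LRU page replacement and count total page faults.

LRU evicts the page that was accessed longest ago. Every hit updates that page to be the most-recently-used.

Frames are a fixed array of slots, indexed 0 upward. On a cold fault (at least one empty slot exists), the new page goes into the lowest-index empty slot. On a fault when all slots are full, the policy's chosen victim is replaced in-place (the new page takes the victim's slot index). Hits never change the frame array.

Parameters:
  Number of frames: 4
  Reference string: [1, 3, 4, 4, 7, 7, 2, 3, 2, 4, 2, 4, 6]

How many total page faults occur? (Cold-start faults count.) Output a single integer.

Step 0: ref 1 → FAULT, frames=[1,-,-,-]
Step 1: ref 3 → FAULT, frames=[1,3,-,-]
Step 2: ref 4 → FAULT, frames=[1,3,4,-]
Step 3: ref 4 → HIT, frames=[1,3,4,-]
Step 4: ref 7 → FAULT, frames=[1,3,4,7]
Step 5: ref 7 → HIT, frames=[1,3,4,7]
Step 6: ref 2 → FAULT (evict 1), frames=[2,3,4,7]
Step 7: ref 3 → HIT, frames=[2,3,4,7]
Step 8: ref 2 → HIT, frames=[2,3,4,7]
Step 9: ref 4 → HIT, frames=[2,3,4,7]
Step 10: ref 2 → HIT, frames=[2,3,4,7]
Step 11: ref 4 → HIT, frames=[2,3,4,7]
Step 12: ref 6 → FAULT (evict 7), frames=[2,3,4,6]
Total faults: 6

Answer: 6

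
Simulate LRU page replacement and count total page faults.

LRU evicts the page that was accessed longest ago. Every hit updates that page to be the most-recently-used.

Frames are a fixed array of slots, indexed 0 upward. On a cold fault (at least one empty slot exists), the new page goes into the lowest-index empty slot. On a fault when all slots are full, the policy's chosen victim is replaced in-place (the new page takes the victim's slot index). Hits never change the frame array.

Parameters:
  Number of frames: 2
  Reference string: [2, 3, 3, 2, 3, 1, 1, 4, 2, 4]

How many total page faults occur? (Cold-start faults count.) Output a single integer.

Step 0: ref 2 → FAULT, frames=[2,-]
Step 1: ref 3 → FAULT, frames=[2,3]
Step 2: ref 3 → HIT, frames=[2,3]
Step 3: ref 2 → HIT, frames=[2,3]
Step 4: ref 3 → HIT, frames=[2,3]
Step 5: ref 1 → FAULT (evict 2), frames=[1,3]
Step 6: ref 1 → HIT, frames=[1,3]
Step 7: ref 4 → FAULT (evict 3), frames=[1,4]
Step 8: ref 2 → FAULT (evict 1), frames=[2,4]
Step 9: ref 4 → HIT, frames=[2,4]
Total faults: 5

Answer: 5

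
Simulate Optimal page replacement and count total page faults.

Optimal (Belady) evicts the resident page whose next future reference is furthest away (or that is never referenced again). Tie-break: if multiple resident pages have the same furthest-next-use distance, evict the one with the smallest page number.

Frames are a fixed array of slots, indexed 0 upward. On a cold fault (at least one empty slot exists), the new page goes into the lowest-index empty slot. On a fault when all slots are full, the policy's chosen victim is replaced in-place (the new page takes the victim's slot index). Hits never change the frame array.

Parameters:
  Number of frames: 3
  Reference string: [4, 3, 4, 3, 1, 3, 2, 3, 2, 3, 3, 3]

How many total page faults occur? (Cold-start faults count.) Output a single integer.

Answer: 4

Derivation:
Step 0: ref 4 → FAULT, frames=[4,-,-]
Step 1: ref 3 → FAULT, frames=[4,3,-]
Step 2: ref 4 → HIT, frames=[4,3,-]
Step 3: ref 3 → HIT, frames=[4,3,-]
Step 4: ref 1 → FAULT, frames=[4,3,1]
Step 5: ref 3 → HIT, frames=[4,3,1]
Step 6: ref 2 → FAULT (evict 1), frames=[4,3,2]
Step 7: ref 3 → HIT, frames=[4,3,2]
Step 8: ref 2 → HIT, frames=[4,3,2]
Step 9: ref 3 → HIT, frames=[4,3,2]
Step 10: ref 3 → HIT, frames=[4,3,2]
Step 11: ref 3 → HIT, frames=[4,3,2]
Total faults: 4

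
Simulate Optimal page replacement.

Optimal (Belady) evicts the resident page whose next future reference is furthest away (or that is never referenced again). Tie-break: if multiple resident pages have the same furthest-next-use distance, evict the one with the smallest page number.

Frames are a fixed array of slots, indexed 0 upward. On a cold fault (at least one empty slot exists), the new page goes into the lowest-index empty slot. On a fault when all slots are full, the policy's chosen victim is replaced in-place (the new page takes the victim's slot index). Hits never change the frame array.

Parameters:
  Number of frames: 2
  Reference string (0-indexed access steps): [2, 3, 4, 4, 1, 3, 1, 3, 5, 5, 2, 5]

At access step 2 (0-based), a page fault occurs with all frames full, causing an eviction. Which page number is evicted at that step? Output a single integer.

Answer: 2

Derivation:
Step 0: ref 2 -> FAULT, frames=[2,-]
Step 1: ref 3 -> FAULT, frames=[2,3]
Step 2: ref 4 -> FAULT, evict 2, frames=[4,3]
At step 2: evicted page 2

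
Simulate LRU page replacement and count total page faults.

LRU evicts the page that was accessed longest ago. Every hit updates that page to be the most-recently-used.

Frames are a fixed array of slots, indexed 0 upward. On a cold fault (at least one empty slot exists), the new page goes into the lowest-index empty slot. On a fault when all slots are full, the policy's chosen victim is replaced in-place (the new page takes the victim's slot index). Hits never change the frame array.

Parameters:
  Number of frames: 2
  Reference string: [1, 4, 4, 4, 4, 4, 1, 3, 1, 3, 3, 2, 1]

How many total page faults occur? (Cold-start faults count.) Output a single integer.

Step 0: ref 1 → FAULT, frames=[1,-]
Step 1: ref 4 → FAULT, frames=[1,4]
Step 2: ref 4 → HIT, frames=[1,4]
Step 3: ref 4 → HIT, frames=[1,4]
Step 4: ref 4 → HIT, frames=[1,4]
Step 5: ref 4 → HIT, frames=[1,4]
Step 6: ref 1 → HIT, frames=[1,4]
Step 7: ref 3 → FAULT (evict 4), frames=[1,3]
Step 8: ref 1 → HIT, frames=[1,3]
Step 9: ref 3 → HIT, frames=[1,3]
Step 10: ref 3 → HIT, frames=[1,3]
Step 11: ref 2 → FAULT (evict 1), frames=[2,3]
Step 12: ref 1 → FAULT (evict 3), frames=[2,1]
Total faults: 5

Answer: 5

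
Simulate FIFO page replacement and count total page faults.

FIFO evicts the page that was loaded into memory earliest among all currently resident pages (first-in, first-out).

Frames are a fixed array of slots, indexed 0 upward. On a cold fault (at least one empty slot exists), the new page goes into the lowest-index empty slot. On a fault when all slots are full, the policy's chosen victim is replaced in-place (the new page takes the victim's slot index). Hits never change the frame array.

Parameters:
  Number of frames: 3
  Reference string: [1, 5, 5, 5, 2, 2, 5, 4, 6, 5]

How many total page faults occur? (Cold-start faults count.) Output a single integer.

Step 0: ref 1 → FAULT, frames=[1,-,-]
Step 1: ref 5 → FAULT, frames=[1,5,-]
Step 2: ref 5 → HIT, frames=[1,5,-]
Step 3: ref 5 → HIT, frames=[1,5,-]
Step 4: ref 2 → FAULT, frames=[1,5,2]
Step 5: ref 2 → HIT, frames=[1,5,2]
Step 6: ref 5 → HIT, frames=[1,5,2]
Step 7: ref 4 → FAULT (evict 1), frames=[4,5,2]
Step 8: ref 6 → FAULT (evict 5), frames=[4,6,2]
Step 9: ref 5 → FAULT (evict 2), frames=[4,6,5]
Total faults: 6

Answer: 6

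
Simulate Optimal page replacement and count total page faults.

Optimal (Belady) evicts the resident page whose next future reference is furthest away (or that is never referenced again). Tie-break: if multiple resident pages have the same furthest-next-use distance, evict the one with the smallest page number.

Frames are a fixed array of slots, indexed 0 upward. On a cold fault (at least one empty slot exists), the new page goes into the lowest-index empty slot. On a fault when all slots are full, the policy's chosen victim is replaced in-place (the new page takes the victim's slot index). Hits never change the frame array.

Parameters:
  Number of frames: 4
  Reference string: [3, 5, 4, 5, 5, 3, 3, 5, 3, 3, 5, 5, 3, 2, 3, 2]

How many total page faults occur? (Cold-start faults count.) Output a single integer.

Answer: 4

Derivation:
Step 0: ref 3 → FAULT, frames=[3,-,-,-]
Step 1: ref 5 → FAULT, frames=[3,5,-,-]
Step 2: ref 4 → FAULT, frames=[3,5,4,-]
Step 3: ref 5 → HIT, frames=[3,5,4,-]
Step 4: ref 5 → HIT, frames=[3,5,4,-]
Step 5: ref 3 → HIT, frames=[3,5,4,-]
Step 6: ref 3 → HIT, frames=[3,5,4,-]
Step 7: ref 5 → HIT, frames=[3,5,4,-]
Step 8: ref 3 → HIT, frames=[3,5,4,-]
Step 9: ref 3 → HIT, frames=[3,5,4,-]
Step 10: ref 5 → HIT, frames=[3,5,4,-]
Step 11: ref 5 → HIT, frames=[3,5,4,-]
Step 12: ref 3 → HIT, frames=[3,5,4,-]
Step 13: ref 2 → FAULT, frames=[3,5,4,2]
Step 14: ref 3 → HIT, frames=[3,5,4,2]
Step 15: ref 2 → HIT, frames=[3,5,4,2]
Total faults: 4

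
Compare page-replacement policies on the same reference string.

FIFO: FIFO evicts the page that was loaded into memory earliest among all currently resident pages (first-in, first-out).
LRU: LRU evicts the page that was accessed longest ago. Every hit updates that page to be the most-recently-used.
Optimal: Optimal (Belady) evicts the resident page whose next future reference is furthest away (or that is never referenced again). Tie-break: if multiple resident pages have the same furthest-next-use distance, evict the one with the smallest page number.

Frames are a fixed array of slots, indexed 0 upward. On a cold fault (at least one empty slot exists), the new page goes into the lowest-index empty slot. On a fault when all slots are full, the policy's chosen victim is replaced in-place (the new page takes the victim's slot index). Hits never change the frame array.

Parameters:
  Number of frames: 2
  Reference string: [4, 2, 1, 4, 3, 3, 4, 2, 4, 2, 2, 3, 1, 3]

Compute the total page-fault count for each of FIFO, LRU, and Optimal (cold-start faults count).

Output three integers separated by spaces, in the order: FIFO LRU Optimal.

--- FIFO ---
  step 0: ref 4 -> FAULT, frames=[4,-] (faults so far: 1)
  step 1: ref 2 -> FAULT, frames=[4,2] (faults so far: 2)
  step 2: ref 1 -> FAULT, evict 4, frames=[1,2] (faults so far: 3)
  step 3: ref 4 -> FAULT, evict 2, frames=[1,4] (faults so far: 4)
  step 4: ref 3 -> FAULT, evict 1, frames=[3,4] (faults so far: 5)
  step 5: ref 3 -> HIT, frames=[3,4] (faults so far: 5)
  step 6: ref 4 -> HIT, frames=[3,4] (faults so far: 5)
  step 7: ref 2 -> FAULT, evict 4, frames=[3,2] (faults so far: 6)
  step 8: ref 4 -> FAULT, evict 3, frames=[4,2] (faults so far: 7)
  step 9: ref 2 -> HIT, frames=[4,2] (faults so far: 7)
  step 10: ref 2 -> HIT, frames=[4,2] (faults so far: 7)
  step 11: ref 3 -> FAULT, evict 2, frames=[4,3] (faults so far: 8)
  step 12: ref 1 -> FAULT, evict 4, frames=[1,3] (faults so far: 9)
  step 13: ref 3 -> HIT, frames=[1,3] (faults so far: 9)
  FIFO total faults: 9
--- LRU ---
  step 0: ref 4 -> FAULT, frames=[4,-] (faults so far: 1)
  step 1: ref 2 -> FAULT, frames=[4,2] (faults so far: 2)
  step 2: ref 1 -> FAULT, evict 4, frames=[1,2] (faults so far: 3)
  step 3: ref 4 -> FAULT, evict 2, frames=[1,4] (faults so far: 4)
  step 4: ref 3 -> FAULT, evict 1, frames=[3,4] (faults so far: 5)
  step 5: ref 3 -> HIT, frames=[3,4] (faults so far: 5)
  step 6: ref 4 -> HIT, frames=[3,4] (faults so far: 5)
  step 7: ref 2 -> FAULT, evict 3, frames=[2,4] (faults so far: 6)
  step 8: ref 4 -> HIT, frames=[2,4] (faults so far: 6)
  step 9: ref 2 -> HIT, frames=[2,4] (faults so far: 6)
  step 10: ref 2 -> HIT, frames=[2,4] (faults so far: 6)
  step 11: ref 3 -> FAULT, evict 4, frames=[2,3] (faults so far: 7)
  step 12: ref 1 -> FAULT, evict 2, frames=[1,3] (faults so far: 8)
  step 13: ref 3 -> HIT, frames=[1,3] (faults so far: 8)
  LRU total faults: 8
--- Optimal ---
  step 0: ref 4 -> FAULT, frames=[4,-] (faults so far: 1)
  step 1: ref 2 -> FAULT, frames=[4,2] (faults so far: 2)
  step 2: ref 1 -> FAULT, evict 2, frames=[4,1] (faults so far: 3)
  step 3: ref 4 -> HIT, frames=[4,1] (faults so far: 3)
  step 4: ref 3 -> FAULT, evict 1, frames=[4,3] (faults so far: 4)
  step 5: ref 3 -> HIT, frames=[4,3] (faults so far: 4)
  step 6: ref 4 -> HIT, frames=[4,3] (faults so far: 4)
  step 7: ref 2 -> FAULT, evict 3, frames=[4,2] (faults so far: 5)
  step 8: ref 4 -> HIT, frames=[4,2] (faults so far: 5)
  step 9: ref 2 -> HIT, frames=[4,2] (faults so far: 5)
  step 10: ref 2 -> HIT, frames=[4,2] (faults so far: 5)
  step 11: ref 3 -> FAULT, evict 2, frames=[4,3] (faults so far: 6)
  step 12: ref 1 -> FAULT, evict 4, frames=[1,3] (faults so far: 7)
  step 13: ref 3 -> HIT, frames=[1,3] (faults so far: 7)
  Optimal total faults: 7

Answer: 9 8 7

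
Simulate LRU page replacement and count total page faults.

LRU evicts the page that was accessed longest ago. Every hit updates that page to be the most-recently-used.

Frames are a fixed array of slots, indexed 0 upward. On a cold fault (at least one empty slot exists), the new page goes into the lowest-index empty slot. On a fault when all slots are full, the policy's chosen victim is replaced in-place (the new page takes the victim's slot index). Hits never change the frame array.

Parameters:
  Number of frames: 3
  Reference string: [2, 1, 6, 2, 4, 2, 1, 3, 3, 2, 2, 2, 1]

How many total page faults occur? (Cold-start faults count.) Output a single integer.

Answer: 6

Derivation:
Step 0: ref 2 → FAULT, frames=[2,-,-]
Step 1: ref 1 → FAULT, frames=[2,1,-]
Step 2: ref 6 → FAULT, frames=[2,1,6]
Step 3: ref 2 → HIT, frames=[2,1,6]
Step 4: ref 4 → FAULT (evict 1), frames=[2,4,6]
Step 5: ref 2 → HIT, frames=[2,4,6]
Step 6: ref 1 → FAULT (evict 6), frames=[2,4,1]
Step 7: ref 3 → FAULT (evict 4), frames=[2,3,1]
Step 8: ref 3 → HIT, frames=[2,3,1]
Step 9: ref 2 → HIT, frames=[2,3,1]
Step 10: ref 2 → HIT, frames=[2,3,1]
Step 11: ref 2 → HIT, frames=[2,3,1]
Step 12: ref 1 → HIT, frames=[2,3,1]
Total faults: 6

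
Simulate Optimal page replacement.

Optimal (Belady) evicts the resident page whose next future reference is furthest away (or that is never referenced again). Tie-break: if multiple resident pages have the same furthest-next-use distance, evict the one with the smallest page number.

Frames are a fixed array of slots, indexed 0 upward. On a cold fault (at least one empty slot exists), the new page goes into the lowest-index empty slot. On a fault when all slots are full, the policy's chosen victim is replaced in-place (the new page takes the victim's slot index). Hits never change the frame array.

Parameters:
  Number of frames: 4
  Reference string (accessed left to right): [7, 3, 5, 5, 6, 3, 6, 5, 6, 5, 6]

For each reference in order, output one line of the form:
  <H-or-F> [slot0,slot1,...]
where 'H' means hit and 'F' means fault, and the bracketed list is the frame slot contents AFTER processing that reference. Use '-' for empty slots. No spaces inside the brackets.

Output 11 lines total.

F [7,-,-,-]
F [7,3,-,-]
F [7,3,5,-]
H [7,3,5,-]
F [7,3,5,6]
H [7,3,5,6]
H [7,3,5,6]
H [7,3,5,6]
H [7,3,5,6]
H [7,3,5,6]
H [7,3,5,6]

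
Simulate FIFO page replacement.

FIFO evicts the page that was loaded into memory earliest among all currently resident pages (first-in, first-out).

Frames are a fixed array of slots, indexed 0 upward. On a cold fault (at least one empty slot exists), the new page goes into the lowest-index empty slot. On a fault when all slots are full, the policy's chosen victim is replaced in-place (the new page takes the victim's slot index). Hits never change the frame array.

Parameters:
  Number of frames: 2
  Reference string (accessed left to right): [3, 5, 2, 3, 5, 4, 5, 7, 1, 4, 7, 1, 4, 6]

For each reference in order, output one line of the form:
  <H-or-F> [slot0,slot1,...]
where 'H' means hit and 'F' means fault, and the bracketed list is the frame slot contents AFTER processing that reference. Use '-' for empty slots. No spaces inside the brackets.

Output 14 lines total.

F [3,-]
F [3,5]
F [2,5]
F [2,3]
F [5,3]
F [5,4]
H [5,4]
F [7,4]
F [7,1]
F [4,1]
F [4,7]
F [1,7]
F [1,4]
F [6,4]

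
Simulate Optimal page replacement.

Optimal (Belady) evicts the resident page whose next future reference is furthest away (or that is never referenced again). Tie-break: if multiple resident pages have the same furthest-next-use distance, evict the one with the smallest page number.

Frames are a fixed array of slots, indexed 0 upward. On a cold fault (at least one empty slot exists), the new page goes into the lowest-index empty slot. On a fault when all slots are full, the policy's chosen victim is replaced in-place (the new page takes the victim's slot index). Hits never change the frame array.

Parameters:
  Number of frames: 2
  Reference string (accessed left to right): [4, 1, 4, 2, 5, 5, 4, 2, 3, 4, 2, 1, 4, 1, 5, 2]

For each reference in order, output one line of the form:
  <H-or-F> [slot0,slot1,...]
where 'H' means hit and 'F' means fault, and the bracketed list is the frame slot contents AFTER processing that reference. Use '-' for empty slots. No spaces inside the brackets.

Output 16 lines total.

F [4,-]
F [4,1]
H [4,1]
F [4,2]
F [4,5]
H [4,5]
H [4,5]
F [4,2]
F [4,3]
H [4,3]
F [4,2]
F [4,1]
H [4,1]
H [4,1]
F [4,5]
F [2,5]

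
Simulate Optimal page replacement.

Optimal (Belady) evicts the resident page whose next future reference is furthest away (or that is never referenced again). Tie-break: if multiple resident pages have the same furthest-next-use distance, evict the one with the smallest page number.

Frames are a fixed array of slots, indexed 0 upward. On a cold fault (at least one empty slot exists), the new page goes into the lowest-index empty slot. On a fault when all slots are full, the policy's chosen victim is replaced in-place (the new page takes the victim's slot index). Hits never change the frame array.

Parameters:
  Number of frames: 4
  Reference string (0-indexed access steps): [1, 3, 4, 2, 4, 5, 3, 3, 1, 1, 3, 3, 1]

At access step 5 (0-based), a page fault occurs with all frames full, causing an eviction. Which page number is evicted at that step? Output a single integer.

Answer: 2

Derivation:
Step 0: ref 1 -> FAULT, frames=[1,-,-,-]
Step 1: ref 3 -> FAULT, frames=[1,3,-,-]
Step 2: ref 4 -> FAULT, frames=[1,3,4,-]
Step 3: ref 2 -> FAULT, frames=[1,3,4,2]
Step 4: ref 4 -> HIT, frames=[1,3,4,2]
Step 5: ref 5 -> FAULT, evict 2, frames=[1,3,4,5]
At step 5: evicted page 2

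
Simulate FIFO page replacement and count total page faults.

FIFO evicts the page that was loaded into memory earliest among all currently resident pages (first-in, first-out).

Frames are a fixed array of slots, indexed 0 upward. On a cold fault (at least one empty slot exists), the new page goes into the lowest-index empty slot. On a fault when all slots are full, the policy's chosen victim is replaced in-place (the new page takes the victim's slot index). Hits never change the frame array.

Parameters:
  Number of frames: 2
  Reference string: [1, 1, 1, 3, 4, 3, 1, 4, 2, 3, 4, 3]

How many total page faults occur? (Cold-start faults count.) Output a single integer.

Step 0: ref 1 → FAULT, frames=[1,-]
Step 1: ref 1 → HIT, frames=[1,-]
Step 2: ref 1 → HIT, frames=[1,-]
Step 3: ref 3 → FAULT, frames=[1,3]
Step 4: ref 4 → FAULT (evict 1), frames=[4,3]
Step 5: ref 3 → HIT, frames=[4,3]
Step 6: ref 1 → FAULT (evict 3), frames=[4,1]
Step 7: ref 4 → HIT, frames=[4,1]
Step 8: ref 2 → FAULT (evict 4), frames=[2,1]
Step 9: ref 3 → FAULT (evict 1), frames=[2,3]
Step 10: ref 4 → FAULT (evict 2), frames=[4,3]
Step 11: ref 3 → HIT, frames=[4,3]
Total faults: 7

Answer: 7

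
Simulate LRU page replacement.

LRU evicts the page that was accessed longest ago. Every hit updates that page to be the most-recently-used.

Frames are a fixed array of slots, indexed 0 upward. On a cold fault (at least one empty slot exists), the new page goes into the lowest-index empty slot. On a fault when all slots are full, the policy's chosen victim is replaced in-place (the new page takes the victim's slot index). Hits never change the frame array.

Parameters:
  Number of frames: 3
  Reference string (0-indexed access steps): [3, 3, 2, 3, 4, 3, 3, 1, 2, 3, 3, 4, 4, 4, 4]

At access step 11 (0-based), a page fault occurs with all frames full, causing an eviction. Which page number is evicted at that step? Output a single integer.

Step 0: ref 3 -> FAULT, frames=[3,-,-]
Step 1: ref 3 -> HIT, frames=[3,-,-]
Step 2: ref 2 -> FAULT, frames=[3,2,-]
Step 3: ref 3 -> HIT, frames=[3,2,-]
Step 4: ref 4 -> FAULT, frames=[3,2,4]
Step 5: ref 3 -> HIT, frames=[3,2,4]
Step 6: ref 3 -> HIT, frames=[3,2,4]
Step 7: ref 1 -> FAULT, evict 2, frames=[3,1,4]
Step 8: ref 2 -> FAULT, evict 4, frames=[3,1,2]
Step 9: ref 3 -> HIT, frames=[3,1,2]
Step 10: ref 3 -> HIT, frames=[3,1,2]
Step 11: ref 4 -> FAULT, evict 1, frames=[3,4,2]
At step 11: evicted page 1

Answer: 1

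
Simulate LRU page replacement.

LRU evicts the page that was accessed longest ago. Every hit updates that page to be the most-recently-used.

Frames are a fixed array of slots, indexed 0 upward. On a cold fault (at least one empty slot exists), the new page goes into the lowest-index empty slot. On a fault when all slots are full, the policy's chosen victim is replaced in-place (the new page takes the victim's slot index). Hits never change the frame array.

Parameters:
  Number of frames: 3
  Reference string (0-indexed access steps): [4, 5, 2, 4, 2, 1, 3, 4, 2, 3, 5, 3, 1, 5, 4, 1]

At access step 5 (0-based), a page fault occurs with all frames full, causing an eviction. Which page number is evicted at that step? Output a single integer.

Step 0: ref 4 -> FAULT, frames=[4,-,-]
Step 1: ref 5 -> FAULT, frames=[4,5,-]
Step 2: ref 2 -> FAULT, frames=[4,5,2]
Step 3: ref 4 -> HIT, frames=[4,5,2]
Step 4: ref 2 -> HIT, frames=[4,5,2]
Step 5: ref 1 -> FAULT, evict 5, frames=[4,1,2]
At step 5: evicted page 5

Answer: 5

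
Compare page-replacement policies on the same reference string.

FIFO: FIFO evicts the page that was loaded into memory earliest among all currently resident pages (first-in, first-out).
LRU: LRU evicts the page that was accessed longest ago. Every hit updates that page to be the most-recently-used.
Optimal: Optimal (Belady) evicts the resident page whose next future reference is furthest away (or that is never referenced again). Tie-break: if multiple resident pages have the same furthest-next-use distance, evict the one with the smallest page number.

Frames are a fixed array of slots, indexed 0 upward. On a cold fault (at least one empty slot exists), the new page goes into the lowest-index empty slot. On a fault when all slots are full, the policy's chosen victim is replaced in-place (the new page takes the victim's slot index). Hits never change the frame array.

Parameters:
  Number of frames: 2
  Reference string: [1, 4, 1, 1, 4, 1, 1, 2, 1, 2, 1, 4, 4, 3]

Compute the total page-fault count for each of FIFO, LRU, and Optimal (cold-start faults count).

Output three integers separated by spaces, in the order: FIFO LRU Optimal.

Answer: 6 5 5

Derivation:
--- FIFO ---
  step 0: ref 1 -> FAULT, frames=[1,-] (faults so far: 1)
  step 1: ref 4 -> FAULT, frames=[1,4] (faults so far: 2)
  step 2: ref 1 -> HIT, frames=[1,4] (faults so far: 2)
  step 3: ref 1 -> HIT, frames=[1,4] (faults so far: 2)
  step 4: ref 4 -> HIT, frames=[1,4] (faults so far: 2)
  step 5: ref 1 -> HIT, frames=[1,4] (faults so far: 2)
  step 6: ref 1 -> HIT, frames=[1,4] (faults so far: 2)
  step 7: ref 2 -> FAULT, evict 1, frames=[2,4] (faults so far: 3)
  step 8: ref 1 -> FAULT, evict 4, frames=[2,1] (faults so far: 4)
  step 9: ref 2 -> HIT, frames=[2,1] (faults so far: 4)
  step 10: ref 1 -> HIT, frames=[2,1] (faults so far: 4)
  step 11: ref 4 -> FAULT, evict 2, frames=[4,1] (faults so far: 5)
  step 12: ref 4 -> HIT, frames=[4,1] (faults so far: 5)
  step 13: ref 3 -> FAULT, evict 1, frames=[4,3] (faults so far: 6)
  FIFO total faults: 6
--- LRU ---
  step 0: ref 1 -> FAULT, frames=[1,-] (faults so far: 1)
  step 1: ref 4 -> FAULT, frames=[1,4] (faults so far: 2)
  step 2: ref 1 -> HIT, frames=[1,4] (faults so far: 2)
  step 3: ref 1 -> HIT, frames=[1,4] (faults so far: 2)
  step 4: ref 4 -> HIT, frames=[1,4] (faults so far: 2)
  step 5: ref 1 -> HIT, frames=[1,4] (faults so far: 2)
  step 6: ref 1 -> HIT, frames=[1,4] (faults so far: 2)
  step 7: ref 2 -> FAULT, evict 4, frames=[1,2] (faults so far: 3)
  step 8: ref 1 -> HIT, frames=[1,2] (faults so far: 3)
  step 9: ref 2 -> HIT, frames=[1,2] (faults so far: 3)
  step 10: ref 1 -> HIT, frames=[1,2] (faults so far: 3)
  step 11: ref 4 -> FAULT, evict 2, frames=[1,4] (faults so far: 4)
  step 12: ref 4 -> HIT, frames=[1,4] (faults so far: 4)
  step 13: ref 3 -> FAULT, evict 1, frames=[3,4] (faults so far: 5)
  LRU total faults: 5
--- Optimal ---
  step 0: ref 1 -> FAULT, frames=[1,-] (faults so far: 1)
  step 1: ref 4 -> FAULT, frames=[1,4] (faults so far: 2)
  step 2: ref 1 -> HIT, frames=[1,4] (faults so far: 2)
  step 3: ref 1 -> HIT, frames=[1,4] (faults so far: 2)
  step 4: ref 4 -> HIT, frames=[1,4] (faults so far: 2)
  step 5: ref 1 -> HIT, frames=[1,4] (faults so far: 2)
  step 6: ref 1 -> HIT, frames=[1,4] (faults so far: 2)
  step 7: ref 2 -> FAULT, evict 4, frames=[1,2] (faults so far: 3)
  step 8: ref 1 -> HIT, frames=[1,2] (faults so far: 3)
  step 9: ref 2 -> HIT, frames=[1,2] (faults so far: 3)
  step 10: ref 1 -> HIT, frames=[1,2] (faults so far: 3)
  step 11: ref 4 -> FAULT, evict 1, frames=[4,2] (faults so far: 4)
  step 12: ref 4 -> HIT, frames=[4,2] (faults so far: 4)
  step 13: ref 3 -> FAULT, evict 2, frames=[4,3] (faults so far: 5)
  Optimal total faults: 5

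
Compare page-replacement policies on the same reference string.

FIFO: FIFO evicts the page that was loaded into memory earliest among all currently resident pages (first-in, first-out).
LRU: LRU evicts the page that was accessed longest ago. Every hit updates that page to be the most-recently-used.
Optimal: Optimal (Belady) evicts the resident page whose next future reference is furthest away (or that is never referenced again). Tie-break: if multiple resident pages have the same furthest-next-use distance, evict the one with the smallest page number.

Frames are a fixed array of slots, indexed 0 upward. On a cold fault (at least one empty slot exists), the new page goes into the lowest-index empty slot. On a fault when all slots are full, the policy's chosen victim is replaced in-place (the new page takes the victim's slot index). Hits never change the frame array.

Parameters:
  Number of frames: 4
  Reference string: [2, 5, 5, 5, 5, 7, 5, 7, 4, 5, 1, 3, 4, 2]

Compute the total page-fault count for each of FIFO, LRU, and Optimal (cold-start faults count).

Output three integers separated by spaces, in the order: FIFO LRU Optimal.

Answer: 7 7 6

Derivation:
--- FIFO ---
  step 0: ref 2 -> FAULT, frames=[2,-,-,-] (faults so far: 1)
  step 1: ref 5 -> FAULT, frames=[2,5,-,-] (faults so far: 2)
  step 2: ref 5 -> HIT, frames=[2,5,-,-] (faults so far: 2)
  step 3: ref 5 -> HIT, frames=[2,5,-,-] (faults so far: 2)
  step 4: ref 5 -> HIT, frames=[2,5,-,-] (faults so far: 2)
  step 5: ref 7 -> FAULT, frames=[2,5,7,-] (faults so far: 3)
  step 6: ref 5 -> HIT, frames=[2,5,7,-] (faults so far: 3)
  step 7: ref 7 -> HIT, frames=[2,5,7,-] (faults so far: 3)
  step 8: ref 4 -> FAULT, frames=[2,5,7,4] (faults so far: 4)
  step 9: ref 5 -> HIT, frames=[2,5,7,4] (faults so far: 4)
  step 10: ref 1 -> FAULT, evict 2, frames=[1,5,7,4] (faults so far: 5)
  step 11: ref 3 -> FAULT, evict 5, frames=[1,3,7,4] (faults so far: 6)
  step 12: ref 4 -> HIT, frames=[1,3,7,4] (faults so far: 6)
  step 13: ref 2 -> FAULT, evict 7, frames=[1,3,2,4] (faults so far: 7)
  FIFO total faults: 7
--- LRU ---
  step 0: ref 2 -> FAULT, frames=[2,-,-,-] (faults so far: 1)
  step 1: ref 5 -> FAULT, frames=[2,5,-,-] (faults so far: 2)
  step 2: ref 5 -> HIT, frames=[2,5,-,-] (faults so far: 2)
  step 3: ref 5 -> HIT, frames=[2,5,-,-] (faults so far: 2)
  step 4: ref 5 -> HIT, frames=[2,5,-,-] (faults so far: 2)
  step 5: ref 7 -> FAULT, frames=[2,5,7,-] (faults so far: 3)
  step 6: ref 5 -> HIT, frames=[2,5,7,-] (faults so far: 3)
  step 7: ref 7 -> HIT, frames=[2,5,7,-] (faults so far: 3)
  step 8: ref 4 -> FAULT, frames=[2,5,7,4] (faults so far: 4)
  step 9: ref 5 -> HIT, frames=[2,5,7,4] (faults so far: 4)
  step 10: ref 1 -> FAULT, evict 2, frames=[1,5,7,4] (faults so far: 5)
  step 11: ref 3 -> FAULT, evict 7, frames=[1,5,3,4] (faults so far: 6)
  step 12: ref 4 -> HIT, frames=[1,5,3,4] (faults so far: 6)
  step 13: ref 2 -> FAULT, evict 5, frames=[1,2,3,4] (faults so far: 7)
  LRU total faults: 7
--- Optimal ---
  step 0: ref 2 -> FAULT, frames=[2,-,-,-] (faults so far: 1)
  step 1: ref 5 -> FAULT, frames=[2,5,-,-] (faults so far: 2)
  step 2: ref 5 -> HIT, frames=[2,5,-,-] (faults so far: 2)
  step 3: ref 5 -> HIT, frames=[2,5,-,-] (faults so far: 2)
  step 4: ref 5 -> HIT, frames=[2,5,-,-] (faults so far: 2)
  step 5: ref 7 -> FAULT, frames=[2,5,7,-] (faults so far: 3)
  step 6: ref 5 -> HIT, frames=[2,5,7,-] (faults so far: 3)
  step 7: ref 7 -> HIT, frames=[2,5,7,-] (faults so far: 3)
  step 8: ref 4 -> FAULT, frames=[2,5,7,4] (faults so far: 4)
  step 9: ref 5 -> HIT, frames=[2,5,7,4] (faults so far: 4)
  step 10: ref 1 -> FAULT, evict 5, frames=[2,1,7,4] (faults so far: 5)
  step 11: ref 3 -> FAULT, evict 1, frames=[2,3,7,4] (faults so far: 6)
  step 12: ref 4 -> HIT, frames=[2,3,7,4] (faults so far: 6)
  step 13: ref 2 -> HIT, frames=[2,3,7,4] (faults so far: 6)
  Optimal total faults: 6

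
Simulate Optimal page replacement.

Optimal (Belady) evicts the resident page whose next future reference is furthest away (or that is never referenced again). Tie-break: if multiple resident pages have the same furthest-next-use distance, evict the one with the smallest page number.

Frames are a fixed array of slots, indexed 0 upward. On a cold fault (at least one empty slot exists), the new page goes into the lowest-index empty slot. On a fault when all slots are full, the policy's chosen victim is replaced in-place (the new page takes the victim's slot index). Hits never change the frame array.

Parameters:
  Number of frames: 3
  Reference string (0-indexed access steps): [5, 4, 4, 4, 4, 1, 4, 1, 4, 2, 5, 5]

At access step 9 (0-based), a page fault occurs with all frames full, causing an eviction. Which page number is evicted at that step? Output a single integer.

Step 0: ref 5 -> FAULT, frames=[5,-,-]
Step 1: ref 4 -> FAULT, frames=[5,4,-]
Step 2: ref 4 -> HIT, frames=[5,4,-]
Step 3: ref 4 -> HIT, frames=[5,4,-]
Step 4: ref 4 -> HIT, frames=[5,4,-]
Step 5: ref 1 -> FAULT, frames=[5,4,1]
Step 6: ref 4 -> HIT, frames=[5,4,1]
Step 7: ref 1 -> HIT, frames=[5,4,1]
Step 8: ref 4 -> HIT, frames=[5,4,1]
Step 9: ref 2 -> FAULT, evict 1, frames=[5,4,2]
At step 9: evicted page 1

Answer: 1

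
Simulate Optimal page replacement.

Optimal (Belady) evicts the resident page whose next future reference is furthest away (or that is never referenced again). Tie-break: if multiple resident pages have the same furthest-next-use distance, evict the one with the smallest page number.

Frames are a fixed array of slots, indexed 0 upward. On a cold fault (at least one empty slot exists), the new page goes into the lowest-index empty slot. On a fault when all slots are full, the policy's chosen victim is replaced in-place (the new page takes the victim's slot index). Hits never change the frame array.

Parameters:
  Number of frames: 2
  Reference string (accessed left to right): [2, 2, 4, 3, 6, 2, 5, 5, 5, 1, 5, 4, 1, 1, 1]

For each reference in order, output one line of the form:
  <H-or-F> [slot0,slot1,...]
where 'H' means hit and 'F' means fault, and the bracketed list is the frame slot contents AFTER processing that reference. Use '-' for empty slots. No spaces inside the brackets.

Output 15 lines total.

F [2,-]
H [2,-]
F [2,4]
F [2,3]
F [2,6]
H [2,6]
F [5,6]
H [5,6]
H [5,6]
F [5,1]
H [5,1]
F [4,1]
H [4,1]
H [4,1]
H [4,1]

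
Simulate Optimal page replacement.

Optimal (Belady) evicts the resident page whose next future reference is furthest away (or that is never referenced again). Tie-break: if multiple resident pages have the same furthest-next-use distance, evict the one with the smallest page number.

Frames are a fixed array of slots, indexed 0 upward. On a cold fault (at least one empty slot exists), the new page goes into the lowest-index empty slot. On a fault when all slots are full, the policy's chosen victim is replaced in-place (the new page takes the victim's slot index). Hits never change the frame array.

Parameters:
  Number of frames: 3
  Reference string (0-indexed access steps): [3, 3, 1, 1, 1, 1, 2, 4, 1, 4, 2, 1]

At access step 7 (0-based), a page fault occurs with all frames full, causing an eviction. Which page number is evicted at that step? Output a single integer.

Step 0: ref 3 -> FAULT, frames=[3,-,-]
Step 1: ref 3 -> HIT, frames=[3,-,-]
Step 2: ref 1 -> FAULT, frames=[3,1,-]
Step 3: ref 1 -> HIT, frames=[3,1,-]
Step 4: ref 1 -> HIT, frames=[3,1,-]
Step 5: ref 1 -> HIT, frames=[3,1,-]
Step 6: ref 2 -> FAULT, frames=[3,1,2]
Step 7: ref 4 -> FAULT, evict 3, frames=[4,1,2]
At step 7: evicted page 3

Answer: 3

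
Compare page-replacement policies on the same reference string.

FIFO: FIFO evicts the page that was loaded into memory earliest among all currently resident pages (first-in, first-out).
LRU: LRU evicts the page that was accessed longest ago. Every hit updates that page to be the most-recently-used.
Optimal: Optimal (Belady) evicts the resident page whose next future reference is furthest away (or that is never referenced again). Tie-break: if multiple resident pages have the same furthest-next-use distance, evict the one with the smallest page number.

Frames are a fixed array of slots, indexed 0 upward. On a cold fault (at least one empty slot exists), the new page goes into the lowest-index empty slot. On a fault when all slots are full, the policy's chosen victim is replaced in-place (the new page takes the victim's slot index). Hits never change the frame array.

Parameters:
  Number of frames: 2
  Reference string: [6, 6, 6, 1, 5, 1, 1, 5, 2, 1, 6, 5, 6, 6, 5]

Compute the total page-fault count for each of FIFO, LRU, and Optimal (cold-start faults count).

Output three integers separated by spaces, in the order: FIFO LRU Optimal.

Answer: 7 7 6

Derivation:
--- FIFO ---
  step 0: ref 6 -> FAULT, frames=[6,-] (faults so far: 1)
  step 1: ref 6 -> HIT, frames=[6,-] (faults so far: 1)
  step 2: ref 6 -> HIT, frames=[6,-] (faults so far: 1)
  step 3: ref 1 -> FAULT, frames=[6,1] (faults so far: 2)
  step 4: ref 5 -> FAULT, evict 6, frames=[5,1] (faults so far: 3)
  step 5: ref 1 -> HIT, frames=[5,1] (faults so far: 3)
  step 6: ref 1 -> HIT, frames=[5,1] (faults so far: 3)
  step 7: ref 5 -> HIT, frames=[5,1] (faults so far: 3)
  step 8: ref 2 -> FAULT, evict 1, frames=[5,2] (faults so far: 4)
  step 9: ref 1 -> FAULT, evict 5, frames=[1,2] (faults so far: 5)
  step 10: ref 6 -> FAULT, evict 2, frames=[1,6] (faults so far: 6)
  step 11: ref 5 -> FAULT, evict 1, frames=[5,6] (faults so far: 7)
  step 12: ref 6 -> HIT, frames=[5,6] (faults so far: 7)
  step 13: ref 6 -> HIT, frames=[5,6] (faults so far: 7)
  step 14: ref 5 -> HIT, frames=[5,6] (faults so far: 7)
  FIFO total faults: 7
--- LRU ---
  step 0: ref 6 -> FAULT, frames=[6,-] (faults so far: 1)
  step 1: ref 6 -> HIT, frames=[6,-] (faults so far: 1)
  step 2: ref 6 -> HIT, frames=[6,-] (faults so far: 1)
  step 3: ref 1 -> FAULT, frames=[6,1] (faults so far: 2)
  step 4: ref 5 -> FAULT, evict 6, frames=[5,1] (faults so far: 3)
  step 5: ref 1 -> HIT, frames=[5,1] (faults so far: 3)
  step 6: ref 1 -> HIT, frames=[5,1] (faults so far: 3)
  step 7: ref 5 -> HIT, frames=[5,1] (faults so far: 3)
  step 8: ref 2 -> FAULT, evict 1, frames=[5,2] (faults so far: 4)
  step 9: ref 1 -> FAULT, evict 5, frames=[1,2] (faults so far: 5)
  step 10: ref 6 -> FAULT, evict 2, frames=[1,6] (faults so far: 6)
  step 11: ref 5 -> FAULT, evict 1, frames=[5,6] (faults so far: 7)
  step 12: ref 6 -> HIT, frames=[5,6] (faults so far: 7)
  step 13: ref 6 -> HIT, frames=[5,6] (faults so far: 7)
  step 14: ref 5 -> HIT, frames=[5,6] (faults so far: 7)
  LRU total faults: 7
--- Optimal ---
  step 0: ref 6 -> FAULT, frames=[6,-] (faults so far: 1)
  step 1: ref 6 -> HIT, frames=[6,-] (faults so far: 1)
  step 2: ref 6 -> HIT, frames=[6,-] (faults so far: 1)
  step 3: ref 1 -> FAULT, frames=[6,1] (faults so far: 2)
  step 4: ref 5 -> FAULT, evict 6, frames=[5,1] (faults so far: 3)
  step 5: ref 1 -> HIT, frames=[5,1] (faults so far: 3)
  step 6: ref 1 -> HIT, frames=[5,1] (faults so far: 3)
  step 7: ref 5 -> HIT, frames=[5,1] (faults so far: 3)
  step 8: ref 2 -> FAULT, evict 5, frames=[2,1] (faults so far: 4)
  step 9: ref 1 -> HIT, frames=[2,1] (faults so far: 4)
  step 10: ref 6 -> FAULT, evict 1, frames=[2,6] (faults so far: 5)
  step 11: ref 5 -> FAULT, evict 2, frames=[5,6] (faults so far: 6)
  step 12: ref 6 -> HIT, frames=[5,6] (faults so far: 6)
  step 13: ref 6 -> HIT, frames=[5,6] (faults so far: 6)
  step 14: ref 5 -> HIT, frames=[5,6] (faults so far: 6)
  Optimal total faults: 6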